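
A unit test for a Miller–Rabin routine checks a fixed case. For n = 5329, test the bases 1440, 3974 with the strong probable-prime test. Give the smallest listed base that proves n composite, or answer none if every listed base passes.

none

n − 1 = 5328 = 2^4 · 333, so s = 4 and d = 333.
Base 1440: x_0 = 1440^333 mod 5329 = 1032. x_0 is neither 1 nor 5328, so continue squaring. x_1 = 1032^2 mod 5329 = 4553. x_2 = 4553^2 mod 5329 = 5328. x_2 ≡ −1, so 1440 is not a witness.
Base 3974: x_0 = 3974^333 mod 5329 = 1. x_0 = 1, so 3974 is not a witness.
No listed base is a witness for 5329.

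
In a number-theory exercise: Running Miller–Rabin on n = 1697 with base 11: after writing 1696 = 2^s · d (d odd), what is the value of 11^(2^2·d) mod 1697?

1

n − 1 = 1696 = 2^5 · 53, so s = 5 and d = 53.
By repeated squaring, 11^53 ≡ 1696 (mod 1697).
x_0 = 1696.
x_1 = 1696^2 mod 1697 = 1.
x_2 = 1^2 mod 1697 = 1.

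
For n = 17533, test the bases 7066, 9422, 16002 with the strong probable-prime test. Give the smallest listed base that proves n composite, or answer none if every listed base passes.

n − 1 = 17532 = 2^2 · 4383, so s = 2 and d = 4383.
Base 7066: x_0 = 7066^4383 mod 17533 = 8768. x_0 is neither 1 nor 17532, so continue squaring. x_1 = 8768^2 mod 17533 = 13152. Reached i = s−1 = 1 without hitting −1: 7066 is a Miller–Rabin witness and 17533 is composite.
Base 9422: x_0 = 9422^4383 mod 17533 = 13209. x_0 is neither 1 nor 17532, so continue squaring. x_1 = 13209^2 mod 17533 = 6798. Reached i = s−1 = 1 without hitting −1: 9422 is a Miller–Rabin witness and 17533 is composite.
Base 16002: x_0 = 16002^4383 mod 17533 = 4637. x_0 is neither 1 nor 17532, so continue squaring. x_1 = 4637^2 mod 17533 = 6311. Reached i = s−1 = 1 without hitting −1: 16002 is a Miller–Rabin witness and 17533 is composite.
The smallest witness among the given bases is 7066.

7066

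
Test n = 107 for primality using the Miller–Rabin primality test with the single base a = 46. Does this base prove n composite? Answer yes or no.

n − 1 = 106 = 2^1 · 53, so s = 1 and d = 53.
x_0 = 46^53 mod 107 = 106.
x_0 = 106 ≡ −1, so 46 is not a witness.

no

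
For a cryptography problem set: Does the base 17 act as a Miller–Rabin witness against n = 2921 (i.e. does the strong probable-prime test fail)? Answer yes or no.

yes

n − 1 = 2920 = 2^3 · 365, so s = 3 and d = 365.
x_0 = 17^365 mod 2921 = 1137.
x_0 is neither 1 nor 2920, so continue squaring.
x_1 = 1137^2 mod 2921 = 1687.
x_2 = 1687^2 mod 2921 = 915.
Reached i = s−1 = 2 without hitting −1: 17 is a Miller–Rabin witness and 2921 is composite.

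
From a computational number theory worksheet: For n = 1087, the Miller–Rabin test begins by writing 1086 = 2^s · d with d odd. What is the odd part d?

Halving: 1086 → 543; 543 is odd.
So 1086 = 2^1 · 543.

543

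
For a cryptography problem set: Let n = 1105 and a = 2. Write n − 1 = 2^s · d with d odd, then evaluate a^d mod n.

967

n − 1 = 1104 = 2^4 · 69, so s = 4 and d = 69.
Repeated squaring mod 1105: 2^1 ≡ 2, 2^2 ≡ 4, 2^4 ≡ 16, 2^8 ≡ 256, 2^16 ≡ 341, 2^32 ≡ 256, 2^64 ≡ 341.
69 = 64 + 4 + 1, so 2^69 ≡ 341·16·2 ≡ 967 (mod 1105).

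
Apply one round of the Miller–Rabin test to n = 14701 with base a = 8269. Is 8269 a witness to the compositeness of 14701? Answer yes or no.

yes

n − 1 = 14700 = 2^2 · 3675, so s = 2 and d = 3675.
Repeated squaring mod 14701: 8269^1 ≡ 8269, 8269^2 ≡ 2010, 8269^4 ≡ 12026, 8269^8 ≡ 10939, 8269^16 ≡ 10282, 8269^32 ≡ 4633, 8269^64 ≡ 1229, 8269^128 ≡ 10939, 8269^256 ≡ 10282, 8269^512 ≡ 4633, 8269^1024 ≡ 1229, 8269^2048 ≡ 10939.
3675 = 2048 + 1024 + 512 + 64 + 16 + 8 + 2 + 1, so 8269^3675 ≡ 10939·1229·4633·1229·10282·10939·2010·8269 ≡ 7260 (mod 14701).
x_0 = 8269^3675 mod 14701 = 7260.
x_0 is neither 1 nor 14700, so continue squaring.
x_1 = 7260^2 mod 14701 = 4515.
Reached i = s−1 = 1 without hitting −1: 8269 is a Miller–Rabin witness and 14701 is composite.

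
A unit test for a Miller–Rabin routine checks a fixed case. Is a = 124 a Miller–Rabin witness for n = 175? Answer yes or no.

n − 1 = 174 = 2^1 · 87, so s = 1 and d = 87.
Repeated squaring mod 175: 124^1 ≡ 124, 124^2 ≡ 151, 124^4 ≡ 51, 124^8 ≡ 151, 124^16 ≡ 51, 124^32 ≡ 151, 124^64 ≡ 51.
87 = 64 + 16 + 4 + 2 + 1, so 124^87 ≡ 51·51·51·151·124 ≡ 174 (mod 175).
x_0 = 124^87 mod 175 = 174.
x_0 = 174 ≡ −1, so 124 is not a witness.

no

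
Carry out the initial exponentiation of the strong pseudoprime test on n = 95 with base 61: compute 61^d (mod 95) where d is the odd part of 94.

n − 1 = 94 = 2^1 · 47, so s = 1 and d = 47.
Repeated squaring mod 95: 61^1 ≡ 61, 61^2 ≡ 16, 61^4 ≡ 66, 61^8 ≡ 81, 61^16 ≡ 6, 61^32 ≡ 36.
47 = 32 + 8 + 4 + 2 + 1, so 61^47 ≡ 36·81·66·16·61 ≡ 16 (mod 95).

16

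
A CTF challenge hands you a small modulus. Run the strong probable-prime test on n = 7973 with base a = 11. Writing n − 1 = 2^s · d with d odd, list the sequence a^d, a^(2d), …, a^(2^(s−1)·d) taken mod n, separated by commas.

n − 1 = 7972 = 2^2 · 1993, so s = 2 and d = 1993.
x_0 = 11^1993 mod 7973 = 2692.
x_1 = 2692^2 mod 7973 = 7380.

2692, 7380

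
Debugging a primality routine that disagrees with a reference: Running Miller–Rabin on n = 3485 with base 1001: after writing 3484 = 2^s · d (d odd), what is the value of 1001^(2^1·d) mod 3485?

n − 1 = 3484 = 2^2 · 871, so s = 2 and d = 871.
x_0 = 1001^871 mod 3485 = 1096.
x_1 = 1096^2 mod 3485 = 2376.

2376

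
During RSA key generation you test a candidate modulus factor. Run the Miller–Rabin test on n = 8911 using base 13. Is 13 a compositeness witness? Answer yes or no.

n − 1 = 8910 = 2^1 · 4455, so s = 1 and d = 4455.
x_0 = 13^4455 mod 8911 = 8910.
x_0 = 8910 ≡ −1, so 13 is not a witness.

no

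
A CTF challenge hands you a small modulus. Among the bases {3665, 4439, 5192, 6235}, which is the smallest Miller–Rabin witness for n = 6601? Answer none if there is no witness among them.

4439

n − 1 = 6600 = 2^3 · 825, so s = 3 and d = 825.
Base 3665: x_0 = 3665^825 mod 6601 = 1. x_0 = 1, so 3665 is not a witness.
Base 4439: x_0 = 4439^825 mod 6601 = 2990. x_0 is neither 1 nor 6600, so continue squaring. x_1 = 2990^2 mod 6601 = 2346. x_2 = 2346^2 mod 6601 = 5083. Reached i = s−1 = 2 without hitting −1: 4439 is a Miller–Rabin witness and 6601 is composite.
Base 5192: x_0 = 5192^825 mod 6601 = 5795. x_0 is neither 1 nor 6600, so continue squaring. x_1 = 5795^2 mod 6601 = 2738. x_2 = 2738^2 mod 6601 = 4509. Reached i = s−1 = 2 without hitting −1: 5192 is a Miller–Rabin witness and 6601 is composite.
Base 6235: x_0 = 6235^825 mod 6601 = 3037. x_0 is neither 1 nor 6600, so continue squaring. x_1 = 3037^2 mod 6601 = 1772. x_2 = 1772^2 mod 6601 = 4509. Reached i = s−1 = 2 without hitting −1: 6235 is a Miller–Rabin witness and 6601 is composite.
The smallest witness among the given bases is 4439.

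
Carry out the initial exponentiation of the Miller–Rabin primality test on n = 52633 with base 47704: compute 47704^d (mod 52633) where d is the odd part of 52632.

n − 1 = 52632 = 2^3 · 6579, so s = 3 and d = 6579.
By repeated squaring, 47704^6579 ≡ 33991 (mod 52633).

33991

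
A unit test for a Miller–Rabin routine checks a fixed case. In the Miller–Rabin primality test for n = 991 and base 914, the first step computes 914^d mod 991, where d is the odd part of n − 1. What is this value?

n − 1 = 990 = 2^1 · 495, so s = 1 and d = 495.
Repeated squaring mod 991: 914^1 ≡ 914, 914^2 ≡ 974, 914^4 ≡ 289, 914^8 ≡ 277, 914^16 ≡ 422, 914^32 ≡ 695, 914^64 ≡ 408, 914^128 ≡ 967, 914^256 ≡ 576.
495 = 256 + 128 + 64 + 32 + 8 + 4 + 2 + 1, so 914^495 ≡ 576·967·408·695·277·289·974·914 ≡ 990 (mod 991).

990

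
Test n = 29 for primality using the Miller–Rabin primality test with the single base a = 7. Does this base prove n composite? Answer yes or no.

no

n − 1 = 28 = 2^2 · 7, so s = 2 and d = 7.
x_0 = 7^7 mod 29 = 1.
x_0 = 1, so 7 is not a witness.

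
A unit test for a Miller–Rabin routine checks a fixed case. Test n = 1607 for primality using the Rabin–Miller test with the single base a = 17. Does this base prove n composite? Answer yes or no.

no

n − 1 = 1606 = 2^1 · 803, so s = 1 and d = 803.
x_0 = 17^803 mod 1607 = 1.
x_0 = 1, so 17 is not a witness.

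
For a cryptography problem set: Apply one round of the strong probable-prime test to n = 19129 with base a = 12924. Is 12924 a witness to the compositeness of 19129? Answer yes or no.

n − 1 = 19128 = 2^3 · 2391, so s = 3 and d = 2391.
Repeated squaring mod 19129: 12924^1 ≡ 12924, 12924^2 ≡ 14477, 12924^4 ≡ 6205, 12924^8 ≡ 14477, 12924^16 ≡ 6205, 12924^32 ≡ 14477, 12924^64 ≡ 6205, 12924^128 ≡ 14477, 12924^256 ≡ 6205, 12924^512 ≡ 14477, 12924^1024 ≡ 6205, 12924^2048 ≡ 14477.
2391 = 2048 + 256 + 64 + 16 + 4 + 2 + 1, so 12924^2391 ≡ 14477·6205·6205·6205·6205·14477·12924 ≡ 19128 (mod 19129).
x_0 = 12924^2391 mod 19129 = 19128.
x_0 = 19128 ≡ −1, so 12924 is not a witness.

no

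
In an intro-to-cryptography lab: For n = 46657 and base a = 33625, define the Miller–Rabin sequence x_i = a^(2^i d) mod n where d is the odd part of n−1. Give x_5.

1

n − 1 = 46656 = 2^6 · 729, so s = 6 and d = 729.
x_0 = 33625^729 mod 46657 = 29557.
x_1 = 29557^2 mod 46657 = 10581.
x_2 = 10581^2 mod 46657 = 27418.
x_3 = 27418^2 mod 46657 = 9140.
x_4 = 9140^2 mod 46657 = 23570.
x_5 = 23570^2 mod 46657 = 1.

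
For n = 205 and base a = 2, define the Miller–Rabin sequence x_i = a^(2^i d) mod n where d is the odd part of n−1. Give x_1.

n − 1 = 204 = 2^2 · 51, so s = 2 and d = 51.
By repeated squaring, 2^51 ≡ 203 (mod 205).
x_0 = 203.
x_1 = 203^2 mod 205 = 4.

4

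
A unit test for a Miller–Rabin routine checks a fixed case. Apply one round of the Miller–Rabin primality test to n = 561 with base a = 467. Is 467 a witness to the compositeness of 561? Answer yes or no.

yes

n − 1 = 560 = 2^4 · 35, so s = 4 and d = 35.
Repeated squaring mod 561: 467^1 ≡ 467, 467^2 ≡ 421, 467^4 ≡ 526, 467^8 ≡ 103, 467^16 ≡ 511, 467^32 ≡ 256.
35 = 32 + 2 + 1, so 467^35 ≡ 256·421·467 ≡ 155 (mod 561).
x_0 = 467^35 mod 561 = 155.
x_0 is neither 1 nor 560, so continue squaring.
x_1 = 155^2 mod 561 = 463.
x_2 = 463^2 mod 561 = 67.
x_3 = 67^2 mod 561 = 1.
x_3 = 1 but x_2 ≠ ±1, a nontrivial square root of 1 — 467 is a witness and 561 is composite.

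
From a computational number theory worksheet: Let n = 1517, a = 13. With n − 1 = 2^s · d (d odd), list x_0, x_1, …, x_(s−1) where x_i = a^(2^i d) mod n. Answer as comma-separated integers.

801, 1427

n − 1 = 1516 = 2^2 · 379, so s = 2 and d = 379.
x_0 = 13^379 mod 1517 = 801.
x_1 = 801^2 mod 1517 = 1427.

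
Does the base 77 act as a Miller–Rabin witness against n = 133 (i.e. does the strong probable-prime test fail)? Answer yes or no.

yes

n − 1 = 132 = 2^2 · 33, so s = 2 and d = 33.
x_0 = 77^33 mod 133 = 77.
x_0 is neither 1 nor 132, so continue squaring.
x_1 = 77^2 mod 133 = 77.
Reached i = s−1 = 1 without hitting −1: 77 is a Miller–Rabin witness and 133 is composite.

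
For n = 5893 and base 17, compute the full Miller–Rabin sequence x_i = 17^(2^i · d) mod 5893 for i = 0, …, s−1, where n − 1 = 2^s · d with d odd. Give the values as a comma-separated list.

5836, 3249

n − 1 = 5892 = 2^2 · 1473, so s = 2 and d = 1473.
x_0 = 17^1473 mod 5893 = 5836.
x_1 = 5836^2 mod 5893 = 3249.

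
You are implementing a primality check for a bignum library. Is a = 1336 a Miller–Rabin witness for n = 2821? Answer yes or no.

no

n − 1 = 2820 = 2^2 · 705, so s = 2 and d = 705.
Repeated squaring mod 2821: 1336^1 ≡ 1336, 1336^2 ≡ 2024, 1336^4 ≡ 484, 1336^8 ≡ 113, 1336^16 ≡ 1485, 1336^32 ≡ 2024, 1336^64 ≡ 484, 1336^128 ≡ 113, 1336^256 ≡ 1485, 1336^512 ≡ 2024.
705 = 512 + 128 + 64 + 1, so 1336^705 ≡ 2024·113·484·1336 ≡ 2820 (mod 2821).
x_0 = 1336^705 mod 2821 = 2820.
x_0 = 2820 ≡ −1, so 1336 is not a witness.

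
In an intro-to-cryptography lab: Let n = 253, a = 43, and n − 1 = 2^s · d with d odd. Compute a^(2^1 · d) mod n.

n − 1 = 252 = 2^2 · 63, so s = 2 and d = 63.
x_0 = 43^63 mod 253 = 109.
x_1 = 109^2 mod 253 = 243.

243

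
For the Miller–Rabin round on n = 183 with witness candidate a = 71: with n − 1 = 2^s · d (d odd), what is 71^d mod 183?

n − 1 = 182 = 2^1 · 91, so s = 1 and d = 91.
By repeated squaring, 71^91 ≡ 173 (mod 183).

173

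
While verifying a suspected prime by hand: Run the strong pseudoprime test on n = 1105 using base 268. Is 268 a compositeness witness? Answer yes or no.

n − 1 = 1104 = 2^4 · 69, so s = 4 and d = 69.
Repeated squaring mod 1105: 268^1 ≡ 268, 268^2 ≡ 1104, 268^4 ≡ 1, 268^8 ≡ 1, 268^16 ≡ 1, 268^32 ≡ 1, 268^64 ≡ 1.
69 = 64 + 4 + 1, so 268^69 ≡ 1·1·268 ≡ 268 (mod 1105).
x_0 = 268^69 mod 1105 = 268.
x_0 is neither 1 nor 1104, so continue squaring.
x_1 = 268^2 mod 1105 = 1104.
x_1 ≡ −1, so 268 is not a witness.

no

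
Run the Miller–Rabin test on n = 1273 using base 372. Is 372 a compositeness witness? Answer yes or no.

n − 1 = 1272 = 2^3 · 159, so s = 3 and d = 159.
x_0 = 372^159 mod 1273 = 1.
x_0 = 1, so 372 is not a witness.

no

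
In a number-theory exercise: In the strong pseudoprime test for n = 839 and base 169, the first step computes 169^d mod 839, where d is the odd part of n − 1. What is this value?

n − 1 = 838 = 2^1 · 419, so s = 1 and d = 419.
By repeated squaring, 169^419 ≡ 1 (mod 839).

1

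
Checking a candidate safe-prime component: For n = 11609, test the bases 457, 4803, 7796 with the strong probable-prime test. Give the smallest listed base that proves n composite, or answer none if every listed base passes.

457

n − 1 = 11608 = 2^3 · 1451, so s = 3 and d = 1451.
Base 457: x_0 = 457^1451 mod 11609 = 7924. x_0 is neither 1 nor 11608, so continue squaring. x_1 = 7924^2 mod 11609 = 8304. x_2 = 8304^2 mod 11609 = 10565. Reached i = s−1 = 2 without hitting −1: 457 is a Miller–Rabin witness and 11609 is composite.
Base 4803: x_0 = 4803^1451 mod 11609 = 5627. x_0 is neither 1 nor 11608, so continue squaring. x_1 = 5627^2 mod 11609 = 5386. x_2 = 5386^2 mod 11609 = 9714. Reached i = s−1 = 2 without hitting −1: 4803 is a Miller–Rabin witness and 11609 is composite.
Base 7796: x_0 = 7796^1451 mod 11609 = 3019. x_0 is neither 1 nor 11608, so continue squaring. x_1 = 3019^2 mod 11609 = 1296. x_2 = 1296^2 mod 11609 = 7920. Reached i = s−1 = 2 without hitting −1: 7796 is a Miller–Rabin witness and 11609 is composite.
The smallest witness among the given bases is 457.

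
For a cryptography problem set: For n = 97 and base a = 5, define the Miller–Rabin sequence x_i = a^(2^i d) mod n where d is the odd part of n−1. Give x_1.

8

n − 1 = 96 = 2^5 · 3, so s = 5 and d = 3.
x_0 = 5^3 mod 97 = 28.
x_1 = 28^2 mod 97 = 8.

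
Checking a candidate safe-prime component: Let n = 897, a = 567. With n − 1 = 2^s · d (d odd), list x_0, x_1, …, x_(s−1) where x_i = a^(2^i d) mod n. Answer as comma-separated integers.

57, 558, 105, 261, 846, 807, 27

n − 1 = 896 = 2^7 · 7, so s = 7 and d = 7.
x_0 = 567^7 mod 897 = 57.
x_1 = 57^2 mod 897 = 558.
x_2 = 558^2 mod 897 = 105.
x_3 = 105^2 mod 897 = 261.
x_4 = 261^2 mod 897 = 846.
x_5 = 846^2 mod 897 = 807.
x_6 = 807^2 mod 897 = 27.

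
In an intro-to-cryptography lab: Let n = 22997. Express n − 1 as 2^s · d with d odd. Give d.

Halving: 22996 → 11498 → 5749; 5749 is odd.
So 22996 = 2^2 · 5749.

5749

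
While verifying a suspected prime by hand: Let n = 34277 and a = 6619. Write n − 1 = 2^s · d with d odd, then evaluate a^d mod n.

32259

n − 1 = 34276 = 2^2 · 8569, so s = 2 and d = 8569.
6619^8569 mod 34277 = 32259.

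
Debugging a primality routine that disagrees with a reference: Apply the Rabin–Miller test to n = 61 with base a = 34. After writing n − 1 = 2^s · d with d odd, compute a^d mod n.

n − 1 = 60 = 2^2 · 15, so s = 2 and d = 15.
34^15 mod 61 = 1.

1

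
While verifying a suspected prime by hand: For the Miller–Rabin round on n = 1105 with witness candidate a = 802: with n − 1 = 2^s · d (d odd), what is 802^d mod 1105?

872

n − 1 = 1104 = 2^4 · 69, so s = 4 and d = 69.
Repeated squaring mod 1105: 802^1 ≡ 802, 802^2 ≡ 94, 802^4 ≡ 1101, 802^8 ≡ 16, 802^16 ≡ 256, 802^32 ≡ 341, 802^64 ≡ 256.
69 = 64 + 4 + 1, so 802^69 ≡ 256·1101·802 ≡ 872 (mod 1105).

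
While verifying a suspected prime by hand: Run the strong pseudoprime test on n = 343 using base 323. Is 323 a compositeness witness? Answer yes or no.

yes

n − 1 = 342 = 2^1 · 171, so s = 1 and d = 171.
x_0 = 323^171 mod 343 = 134.
x_0 ∉ {1, 342} and s = 1, so 323 is a Miller–Rabin witness and 343 is composite.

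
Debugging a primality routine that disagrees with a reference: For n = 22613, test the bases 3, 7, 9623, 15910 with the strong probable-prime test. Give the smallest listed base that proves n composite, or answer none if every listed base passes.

n − 1 = 22612 = 2^2 · 5653, so s = 2 and d = 5653.
Base 3: x_0 = 3^5653 mod 22613 = 15681. x_0 is neither 1 nor 22612, so continue squaring. x_1 = 15681^2 mod 22613 = 22612. x_1 ≡ −1, so 3 is not a witness.
Base 7: x_0 = 7^5653 mod 22613 = 6932. x_0 is neither 1 nor 22612, so continue squaring. x_1 = 6932^2 mod 22613 = 22612. x_1 ≡ −1, so 7 is not a witness.
Base 9623: x_0 = 9623^5653 mod 22613 = 1. x_0 = 1, so 9623 is not a witness.
Base 15910: x_0 = 15910^5653 mod 22613 = 6932. x_0 is neither 1 nor 22612, so continue squaring. x_1 = 6932^2 mod 22613 = 22612. x_1 ≡ −1, so 15910 is not a witness.
No listed base is a witness for 22613.

none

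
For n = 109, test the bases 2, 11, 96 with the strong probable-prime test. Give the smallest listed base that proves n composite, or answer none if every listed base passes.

n − 1 = 108 = 2^2 · 27, so s = 2 and d = 27.
Base 2: x_0 = 2^27 mod 109 = 33. x_0 is neither 1 nor 108, so continue squaring. x_1 = 33^2 mod 109 = 108. x_1 ≡ −1, so 2 is not a witness.
Base 11: x_0 = 11^27 mod 109 = 76. x_0 is neither 1 nor 108, so continue squaring. x_1 = 76^2 mod 109 = 108. x_1 ≡ −1, so 11 is not a witness.
Base 96: x_0 = 96^27 mod 109 = 33. x_0 is neither 1 nor 108, so continue squaring. x_1 = 33^2 mod 109 = 108. x_1 ≡ −1, so 96 is not a witness.
No listed base is a witness for 109.

none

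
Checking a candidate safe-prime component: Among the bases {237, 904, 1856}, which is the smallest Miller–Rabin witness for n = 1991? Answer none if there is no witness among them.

n − 1 = 1990 = 2^1 · 995, so s = 1 and d = 995.
Base 237: x_0 = 237^995 mod 1991 = 1990. x_0 = 1990 ≡ −1, so 237 is not a witness.
Base 904: x_0 = 904^995 mod 1991 = 1990. x_0 = 1990 ≡ −1, so 904 is not a witness.
Base 1856: x_0 = 1856^995 mod 1991 = 1990. x_0 = 1990 ≡ −1, so 1856 is not a witness.
No listed base is a witness for 1991.

none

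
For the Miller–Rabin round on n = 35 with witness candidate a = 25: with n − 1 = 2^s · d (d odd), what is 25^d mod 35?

30

n − 1 = 34 = 2^1 · 17, so s = 1 and d = 17.
25^17 mod 35 = 30.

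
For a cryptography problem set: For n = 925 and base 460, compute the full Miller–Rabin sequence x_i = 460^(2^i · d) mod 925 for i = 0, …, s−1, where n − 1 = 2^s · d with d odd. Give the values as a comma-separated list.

n − 1 = 924 = 2^2 · 231, so s = 2 and d = 231.
x_0 = 460^231 mod 925 = 750.
x_1 = 750^2 mod 925 = 100.

750, 100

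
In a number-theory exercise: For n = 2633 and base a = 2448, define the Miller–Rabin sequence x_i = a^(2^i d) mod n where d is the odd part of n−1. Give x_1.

n − 1 = 2632 = 2^3 · 329, so s = 3 and d = 329.
Repeated squaring mod 2633: 2448^1 ≡ 2448, 2448^2 ≡ 2629, 2448^4 ≡ 16, 2448^8 ≡ 256, 2448^16 ≡ 2344, 2448^32 ≡ 1898, 2448^64 ≡ 460, 2448^128 ≡ 960, 2448^256 ≡ 50.
329 = 256 + 64 + 8 + 1, so 2448^329 ≡ 50·460·256·2448 ≡ 2632 (mod 2633).
x_0 = 2632.
x_1 = 2632^2 mod 2633 = 1.

1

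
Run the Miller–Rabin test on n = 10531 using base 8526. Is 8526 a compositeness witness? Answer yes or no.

n − 1 = 10530 = 2^1 · 5265, so s = 1 and d = 5265.
Repeated squaring mod 10531: 8526^1 ≡ 8526, 8526^2 ≡ 7714, 8526^4 ≡ 5646, 8526^8 ≡ 10510, 8526^16 ≡ 441, 8526^32 ≡ 4923, 8526^64 ≡ 4098, 8526^128 ≡ 7190, 8526^256 ≡ 9952, 8526^512 ≡ 8780, 8526^1024 ≡ 1480, 8526^2048 ≡ 10483, 8526^4096 ≡ 2304.
5265 = 4096 + 1024 + 128 + 16 + 1, so 8526^5265 ≡ 2304·1480·7190·441·8526 ≡ 1 (mod 10531).
x_0 = 8526^5265 mod 10531 = 1.
x_0 = 1, so 8526 is not a witness.

no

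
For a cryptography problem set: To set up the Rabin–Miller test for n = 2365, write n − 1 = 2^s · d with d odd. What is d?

Halving: 2364 → 1182 → 591; 591 is odd.
So 2364 = 2^2 · 591.

591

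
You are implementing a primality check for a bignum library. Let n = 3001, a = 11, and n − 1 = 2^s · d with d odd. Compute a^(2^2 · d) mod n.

n − 1 = 3000 = 2^3 · 375, so s = 3 and d = 375.
Repeated squaring mod 3001: 11^1 ≡ 11, 11^2 ≡ 121, 11^4 ≡ 2637, 11^8 ≡ 452, 11^16 ≡ 236, 11^32 ≡ 1678, 11^64 ≡ 746, 11^128 ≡ 1331, 11^256 ≡ 971.
375 = 256 + 64 + 32 + 16 + 4 + 2 + 1, so 11^375 ≡ 971·746·1678·236·2637·121·11 ≡ 1 (mod 3001).
x_0 = 1.
x_1 = 1^2 mod 3001 = 1.
x_2 = 1^2 mod 3001 = 1.

1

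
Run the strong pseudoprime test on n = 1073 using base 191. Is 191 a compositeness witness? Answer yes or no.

no

n − 1 = 1072 = 2^4 · 67, so s = 4 and d = 67.
x_0 = 191^67 mod 1073 = 882.
x_0 is neither 1 nor 1072, so continue squaring.
x_1 = 882^2 mod 1073 = 1072.
x_1 ≡ −1, so 191 is not a witness.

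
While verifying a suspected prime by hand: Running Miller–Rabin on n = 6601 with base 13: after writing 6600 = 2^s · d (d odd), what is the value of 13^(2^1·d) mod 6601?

1772

n − 1 = 6600 = 2^3 · 825, so s = 3 and d = 825.
x_0 = 13^825 mod 6601 = 3037.
x_1 = 3037^2 mod 6601 = 1772.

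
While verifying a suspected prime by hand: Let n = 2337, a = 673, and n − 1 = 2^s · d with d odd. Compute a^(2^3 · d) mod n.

406

n − 1 = 2336 = 2^5 · 73, so s = 5 and d = 73.
x_0 = 673^73 mod 2337 = 388.
x_1 = 388^2 mod 2337 = 976.
x_2 = 976^2 mod 2337 = 1417.
x_3 = 1417^2 mod 2337 = 406.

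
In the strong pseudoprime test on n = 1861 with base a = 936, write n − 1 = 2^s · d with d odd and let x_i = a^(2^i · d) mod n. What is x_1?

1

n − 1 = 1860 = 2^2 · 465, so s = 2 and d = 465.
x_0 = 936^465 mod 1861 = 1.
x_1 = 1^2 mod 1861 = 1.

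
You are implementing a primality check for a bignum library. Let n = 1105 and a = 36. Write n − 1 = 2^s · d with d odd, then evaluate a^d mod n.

831

n − 1 = 1104 = 2^4 · 69, so s = 4 and d = 69.
By repeated squaring, 36^69 ≡ 831 (mod 1105).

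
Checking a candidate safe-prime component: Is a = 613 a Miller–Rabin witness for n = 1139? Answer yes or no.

yes

n − 1 = 1138 = 2^1 · 569, so s = 1 and d = 569.
x_0 = 613^569 mod 1139 = 222.
x_0 ∉ {1, 1138} and s = 1, so 613 is a Miller–Rabin witness and 1139 is composite.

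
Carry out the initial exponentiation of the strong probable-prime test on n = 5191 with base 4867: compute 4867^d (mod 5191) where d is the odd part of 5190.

3139

n − 1 = 5190 = 2^1 · 2595, so s = 1 and d = 2595.
By repeated squaring, 4867^2595 ≡ 3139 (mod 5191).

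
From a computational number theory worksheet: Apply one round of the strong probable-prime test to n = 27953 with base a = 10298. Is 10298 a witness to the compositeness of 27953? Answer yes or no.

no

n − 1 = 27952 = 2^4 · 1747, so s = 4 and d = 1747.
x_0 = 10298^1747 mod 27953 = 4678.
x_0 is neither 1 nor 27952, so continue squaring.
x_1 = 4678^2 mod 27953 = 24438.
x_2 = 24438^2 mod 27953 = 27952.
x_2 ≡ −1, so 10298 is not a witness.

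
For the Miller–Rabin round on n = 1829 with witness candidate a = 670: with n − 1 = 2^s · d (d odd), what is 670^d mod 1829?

1619

n − 1 = 1828 = 2^2 · 457, so s = 2 and d = 457.
By repeated squaring, 670^457 ≡ 1619 (mod 1829).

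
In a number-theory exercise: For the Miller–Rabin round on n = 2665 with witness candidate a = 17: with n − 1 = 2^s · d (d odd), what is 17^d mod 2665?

n − 1 = 2664 = 2^3 · 333, so s = 3 and d = 333.
Repeated squaring mod 2665: 17^1 ≡ 17, 17^2 ≡ 289, 17^4 ≡ 906, 17^8 ≡ 16, 17^16 ≡ 256, 17^32 ≡ 1576, 17^64 ≡ 2661, 17^128 ≡ 16, 17^256 ≡ 256.
333 = 256 + 64 + 8 + 4 + 1, so 17^333 ≡ 256·2661·16·906·17 ≡ 2482 (mod 2665).

2482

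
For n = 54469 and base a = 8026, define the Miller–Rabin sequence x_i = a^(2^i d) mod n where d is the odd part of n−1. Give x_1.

n − 1 = 54468 = 2^2 · 13617, so s = 2 and d = 13617.
By repeated squaring, 8026^13617 ≡ 1 (mod 54469).
x_0 = 1.
x_1 = 1^2 mod 54469 = 1.

1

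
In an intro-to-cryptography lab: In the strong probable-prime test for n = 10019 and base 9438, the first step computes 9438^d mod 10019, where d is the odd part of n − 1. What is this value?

n − 1 = 10018 = 2^1 · 5009, so s = 1 and d = 5009.
Repeated squaring mod 10019: 9438^1 ≡ 9438, 9438^2 ≡ 6934, 9438^4 ≡ 9194, 9438^8 ≡ 9352, 9438^16 ≡ 4053, 9438^32 ≡ 5668, 9438^64 ≡ 5310, 9438^128 ≡ 2634, 9438^256 ≡ 4808, 9438^512 ≡ 3031, 9438^1024 ≡ 9557, 9438^2048 ≡ 3045, 9438^4096 ≡ 4450.
5009 = 4096 + 512 + 256 + 128 + 16 + 1, so 9438^5009 ≡ 4450·3031·4808·2634·4053·9438 ≡ 379 (mod 10019).

379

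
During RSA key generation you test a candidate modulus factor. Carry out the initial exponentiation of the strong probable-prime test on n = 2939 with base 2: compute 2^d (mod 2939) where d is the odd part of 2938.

n − 1 = 2938 = 2^1 · 1469, so s = 1 and d = 1469.
2^1469 mod 2939 = 2938.

2938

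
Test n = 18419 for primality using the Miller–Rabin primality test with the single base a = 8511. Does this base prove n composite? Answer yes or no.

n − 1 = 18418 = 2^1 · 9209, so s = 1 and d = 9209.
x_0 = 8511^9209 mod 18419 = 7432.
x_0 ∉ {1, 18418} and s = 1, so 8511 is a Miller–Rabin witness and 18419 is composite.

yes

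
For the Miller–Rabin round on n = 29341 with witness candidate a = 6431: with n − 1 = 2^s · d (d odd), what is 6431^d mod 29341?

25936

n − 1 = 29340 = 2^2 · 7335, so s = 2 and d = 7335.
Repeated squaring mod 29341: 6431^1 ≡ 6431, 6431^2 ≡ 16292, 6431^4 ≡ 10578, 6431^8 ≡ 16851, 6431^16 ≡ 23344, 6431^32 ≡ 21284, 6431^64 ≡ 12957, 6431^128 ≡ 23988, 6431^256 ≡ 17793, 6431^512 ≡ 1459, 6431^1024 ≡ 16129, 6431^2048 ≡ 7335, 6431^4096 ≡ 20172.
7335 = 4096 + 2048 + 1024 + 128 + 32 + 4 + 2 + 1, so 6431^7335 ≡ 20172·7335·16129·23988·21284·10578·16292·6431 ≡ 25936 (mod 29341).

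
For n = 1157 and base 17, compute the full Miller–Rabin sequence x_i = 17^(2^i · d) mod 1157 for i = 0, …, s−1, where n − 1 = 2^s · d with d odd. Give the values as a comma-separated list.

160, 146

n − 1 = 1156 = 2^2 · 289, so s = 2 and d = 289.
x_0 = 17^289 mod 1157 = 160.
x_1 = 160^2 mod 1157 = 146.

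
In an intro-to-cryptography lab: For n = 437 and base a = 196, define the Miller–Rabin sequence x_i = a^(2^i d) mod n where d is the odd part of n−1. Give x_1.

n − 1 = 436 = 2^2 · 109, so s = 2 and d = 109.
Repeated squaring mod 437: 196^1 ≡ 196, 196^2 ≡ 397, 196^4 ≡ 289, 196^8 ≡ 54, 196^16 ≡ 294, 196^32 ≡ 347, 196^64 ≡ 234.
109 = 64 + 32 + 8 + 4 + 1, so 196^109 ≡ 234·347·54·289·196 ≡ 25 (mod 437).
x_0 = 25.
x_1 = 25^2 mod 437 = 188.

188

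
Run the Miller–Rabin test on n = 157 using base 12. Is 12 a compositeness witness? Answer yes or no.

n − 1 = 156 = 2^2 · 39, so s = 2 and d = 39.
Repeated squaring mod 157: 12^1 ≡ 12, 12^2 ≡ 144, 12^4 ≡ 12, 12^8 ≡ 144, 12^16 ≡ 12, 12^32 ≡ 144.
39 = 32 + 4 + 2 + 1, so 12^39 ≡ 144·12·144·12 ≡ 1 (mod 157).
x_0 = 12^39 mod 157 = 1.
x_0 = 1, so 12 is not a witness.

no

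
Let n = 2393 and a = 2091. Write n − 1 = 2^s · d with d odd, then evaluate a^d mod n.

n − 1 = 2392 = 2^3 · 299, so s = 3 and d = 299.
2091^299 mod 2393 = 971.

971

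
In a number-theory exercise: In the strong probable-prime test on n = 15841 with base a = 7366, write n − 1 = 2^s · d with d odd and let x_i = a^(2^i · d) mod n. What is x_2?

n − 1 = 15840 = 2^5 · 495, so s = 5 and d = 495.
x_0 = 7366^495 mod 15841 = 10417.
x_1 = 10417^2 mod 15841 = 3039.
x_2 = 3039^2 mod 15841 = 218.

218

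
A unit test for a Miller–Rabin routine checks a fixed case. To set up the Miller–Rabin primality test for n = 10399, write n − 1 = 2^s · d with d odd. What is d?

Halving: 10398 → 5199; 5199 is odd.
So 10398 = 2^1 · 5199.

5199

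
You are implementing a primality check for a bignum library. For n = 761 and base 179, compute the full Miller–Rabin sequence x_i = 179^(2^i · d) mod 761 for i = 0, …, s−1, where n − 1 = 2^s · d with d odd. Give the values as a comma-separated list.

39, 760, 1

n − 1 = 760 = 2^3 · 95, so s = 3 and d = 95.
x_0 = 179^95 mod 761 = 39.
x_1 = 39^2 mod 761 = 760.
x_2 = 760^2 mod 761 = 1.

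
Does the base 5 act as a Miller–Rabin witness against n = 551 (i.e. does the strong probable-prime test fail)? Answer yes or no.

n − 1 = 550 = 2^1 · 275, so s = 1 and d = 275.
x_0 = 5^275 mod 551 = 294.
x_0 ∉ {1, 550} and s = 1, so 5 is a Miller–Rabin witness and 551 is composite.

yes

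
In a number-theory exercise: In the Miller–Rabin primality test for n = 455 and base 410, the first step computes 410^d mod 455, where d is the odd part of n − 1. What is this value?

n − 1 = 454 = 2^1 · 227, so s = 1 and d = 227.
410^227 mod 455 = 275.

275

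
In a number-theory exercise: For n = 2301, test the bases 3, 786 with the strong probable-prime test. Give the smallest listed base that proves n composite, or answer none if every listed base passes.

3

n − 1 = 2300 = 2^2 · 575, so s = 2 and d = 575.
Base 3: x_0 = 3^575 mod 2301 = 1374. x_0 is neither 1 nor 2300, so continue squaring. x_1 = 1374^2 mod 2301 = 1056. Reached i = s−1 = 1 without hitting −1: 3 is a Miller–Rabin witness and 2301 is composite.
Base 786: x_0 = 786^575 mod 2301 = 1779. x_0 is neither 1 nor 2300, so continue squaring. x_1 = 1779^2 mod 2301 = 966. Reached i = s−1 = 1 without hitting −1: 786 is a Miller–Rabin witness and 2301 is composite.
The smallest witness among the given bases is 3.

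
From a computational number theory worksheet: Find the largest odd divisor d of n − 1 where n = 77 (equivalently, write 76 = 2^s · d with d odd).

19

Halving: 76 → 38 → 19; 19 is odd.
So 76 = 2^2 · 19.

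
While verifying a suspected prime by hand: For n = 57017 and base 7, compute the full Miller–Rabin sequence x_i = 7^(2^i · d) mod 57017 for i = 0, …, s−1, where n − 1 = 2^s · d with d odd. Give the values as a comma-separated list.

24436, 36072, 4227

n − 1 = 57016 = 2^3 · 7127, so s = 3 and d = 7127.
x_0 = 7^7127 mod 57017 = 24436.
x_1 = 24436^2 mod 57017 = 36072.
x_2 = 36072^2 mod 57017 = 4227.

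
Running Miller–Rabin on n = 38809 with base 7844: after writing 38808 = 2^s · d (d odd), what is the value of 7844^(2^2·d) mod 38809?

22853

n − 1 = 38808 = 2^3 · 4851, so s = 3 and d = 4851.
x_0 = 7844^4851 mod 38809 = 33095.
x_1 = 33095^2 mod 38809 = 11427.
x_2 = 11427^2 mod 38809 = 22853.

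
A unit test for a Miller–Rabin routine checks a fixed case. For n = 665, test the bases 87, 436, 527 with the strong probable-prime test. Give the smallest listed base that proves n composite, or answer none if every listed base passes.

87

n − 1 = 664 = 2^3 · 83, so s = 3 and d = 83.
Base 87: x_0 = 87^83 mod 665 = 558. x_0 is neither 1 nor 664, so continue squaring. x_1 = 558^2 mod 665 = 144. x_2 = 144^2 mod 665 = 121. Reached i = s−1 = 2 without hitting −1: 87 is a Miller–Rabin witness and 665 is composite.
Base 436: x_0 = 436^83 mod 665 = 151. x_0 is neither 1 nor 664, so continue squaring. x_1 = 151^2 mod 665 = 191. x_2 = 191^2 mod 665 = 571. Reached i = s−1 = 2 without hitting −1: 436 is a Miller–Rabin witness and 665 is composite.
Base 527: x_0 = 527^83 mod 665 = 298. x_0 is neither 1 nor 664, so continue squaring. x_1 = 298^2 mod 665 = 359. x_2 = 359^2 mod 665 = 536. Reached i = s−1 = 2 without hitting −1: 527 is a Miller–Rabin witness and 665 is composite.
The smallest witness among the given bases is 87.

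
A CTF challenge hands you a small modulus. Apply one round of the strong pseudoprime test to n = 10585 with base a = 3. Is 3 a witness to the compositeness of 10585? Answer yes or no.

n − 1 = 10584 = 2^3 · 1323, so s = 3 and d = 1323.
By repeated squaring, 3^1323 ≡ 8422 (mod 10585).
x_0 = 3^1323 mod 10585 = 8422.
x_0 is neither 1 nor 10584, so continue squaring.
x_1 = 8422^2 mod 10585 = 10584.
x_1 ≡ −1, so 3 is not a witness.

no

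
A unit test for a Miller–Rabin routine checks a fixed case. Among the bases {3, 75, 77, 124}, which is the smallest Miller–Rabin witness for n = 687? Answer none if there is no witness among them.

3

n − 1 = 686 = 2^1 · 343, so s = 1 and d = 343.
Base 3: x_0 = 3^343 mod 687 = 3. x_0 ∉ {1, 686} and s = 1, so 3 is a Miller–Rabin witness and 687 is composite.
Base 75: x_0 = 75^343 mod 687 = 75. x_0 ∉ {1, 686} and s = 1, so 75 is a Miller–Rabin witness and 687 is composite.
Base 77: x_0 = 77^343 mod 687 = 152. x_0 ∉ {1, 686} and s = 1, so 77 is a Miller–Rabin witness and 687 is composite.
Base 124: x_0 = 124^343 mod 687 = 334. x_0 ∉ {1, 686} and s = 1, so 124 is a Miller–Rabin witness and 687 is composite.
The smallest witness among the given bases is 3.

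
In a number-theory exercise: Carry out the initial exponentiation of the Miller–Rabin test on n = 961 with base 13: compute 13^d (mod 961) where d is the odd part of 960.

526

n − 1 = 960 = 2^6 · 15, so s = 6 and d = 15.
13^15 mod 961 = 526.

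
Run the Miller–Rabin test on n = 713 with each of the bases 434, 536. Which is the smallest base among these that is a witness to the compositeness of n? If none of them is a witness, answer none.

434

n − 1 = 712 = 2^3 · 89, so s = 3 and d = 89.
Base 434: x_0 = 434^89 mod 713 = 434. x_0 is neither 1 nor 712, so continue squaring. x_1 = 434^2 mod 713 = 124. x_2 = 124^2 mod 713 = 403. Reached i = s−1 = 2 without hitting −1: 434 is a Miller–Rabin witness and 713 is composite.
Base 536: x_0 = 536^89 mod 713 = 7. x_0 is neither 1 nor 712, so continue squaring. x_1 = 7^2 mod 713 = 49. x_2 = 49^2 mod 713 = 262. Reached i = s−1 = 2 without hitting −1: 536 is a Miller–Rabin witness and 713 is composite.
The smallest witness among the given bases is 434.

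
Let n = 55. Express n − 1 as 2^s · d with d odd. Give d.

Halving: 54 → 27; 27 is odd.
So 54 = 2^1 · 27.

27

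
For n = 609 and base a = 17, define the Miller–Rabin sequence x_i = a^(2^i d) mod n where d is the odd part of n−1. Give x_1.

289

n − 1 = 608 = 2^5 · 19, so s = 5 and d = 19.
Repeated squaring mod 609: 17^1 ≡ 17, 17^2 ≡ 289, 17^4 ≡ 88, 17^8 ≡ 436, 17^16 ≡ 88.
19 = 16 + 2 + 1, so 17^19 ≡ 88·289·17 ≡ 563 (mod 609).
x_0 = 563.
x_1 = 563^2 mod 609 = 289.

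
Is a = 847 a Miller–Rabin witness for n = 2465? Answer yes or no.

yes

n − 1 = 2464 = 2^5 · 77, so s = 5 and d = 77.
x_0 = 847^77 mod 2465 = 2232.
x_0 is neither 1 nor 2464, so continue squaring.
x_1 = 2232^2 mod 2465 = 59.
x_2 = 59^2 mod 2465 = 1016.
x_3 = 1016^2 mod 2465 = 1886.
x_4 = 1886^2 mod 2465 = 1.
x_4 = 1 but x_3 ≠ ±1, a nontrivial square root of 1 — 847 is a witness and 2465 is composite.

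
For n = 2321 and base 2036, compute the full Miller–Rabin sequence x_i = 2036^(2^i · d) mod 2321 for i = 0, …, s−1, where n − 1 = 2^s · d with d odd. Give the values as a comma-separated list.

2124, 1673, 2124, 1673

n − 1 = 2320 = 2^4 · 145, so s = 4 and d = 145.
x_0 = 2036^145 mod 2321 = 2124.
x_1 = 2124^2 mod 2321 = 1673.
x_2 = 1673^2 mod 2321 = 2124.
x_3 = 2124^2 mod 2321 = 1673.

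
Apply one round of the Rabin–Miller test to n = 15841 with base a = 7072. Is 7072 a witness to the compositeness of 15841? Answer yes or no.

n − 1 = 15840 = 2^5 · 495, so s = 5 and d = 495.
Repeated squaring mod 15841: 7072^1 ≡ 7072, 7072^2 ≡ 3147, 7072^4 ≡ 2984, 7072^8 ≡ 1614, 7072^16 ≡ 7072, 7072^32 ≡ 3147, 7072^64 ≡ 2984, 7072^128 ≡ 1614, 7072^256 ≡ 7072.
495 = 256 + 128 + 64 + 32 + 8 + 4 + 2 + 1, so 7072^495 ≡ 7072·1614·2984·3147·1614·2984·3147·7072 ≡ 1 (mod 15841).
x_0 = 7072^495 mod 15841 = 1.
x_0 = 1, so 7072 is not a witness.

no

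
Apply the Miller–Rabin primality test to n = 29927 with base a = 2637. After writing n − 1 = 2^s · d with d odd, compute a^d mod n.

29926

n − 1 = 29926 = 2^1 · 14963, so s = 1 and d = 14963.
2637^14963 mod 29927 = 29926.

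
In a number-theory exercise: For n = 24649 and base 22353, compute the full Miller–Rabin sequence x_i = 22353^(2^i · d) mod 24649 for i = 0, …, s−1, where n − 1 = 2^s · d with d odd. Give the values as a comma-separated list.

n − 1 = 24648 = 2^3 · 3081, so s = 3 and d = 3081.
x_0 = 22353^3081 mod 24649 = 1755.
x_1 = 1755^2 mod 24649 = 23549.
x_2 = 23549^2 mod 24649 = 2199.

1755, 23549, 2199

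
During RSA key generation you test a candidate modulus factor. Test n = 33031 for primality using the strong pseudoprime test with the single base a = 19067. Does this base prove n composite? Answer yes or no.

n − 1 = 33030 = 2^1 · 16515, so s = 1 and d = 16515.
x_0 = 19067^16515 mod 33031 = 16759.
x_0 ∉ {1, 33030} and s = 1, so 19067 is a Miller–Rabin witness and 33031 is composite.

yes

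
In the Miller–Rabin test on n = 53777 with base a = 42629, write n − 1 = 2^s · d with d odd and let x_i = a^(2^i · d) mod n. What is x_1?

40768

n − 1 = 53776 = 2^4 · 3361, so s = 4 and d = 3361.
x_0 = 42629^3361 mod 53777 = 24194.
x_1 = 24194^2 mod 53777 = 40768.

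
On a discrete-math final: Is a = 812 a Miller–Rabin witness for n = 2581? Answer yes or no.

yes

n − 1 = 2580 = 2^2 · 645, so s = 2 and d = 645.
x_0 = 812^645 mod 2581 = 87.
x_0 is neither 1 nor 2580, so continue squaring.
x_1 = 87^2 mod 2581 = 2407.
Reached i = s−1 = 1 without hitting −1: 812 is a Miller–Rabin witness and 2581 is composite.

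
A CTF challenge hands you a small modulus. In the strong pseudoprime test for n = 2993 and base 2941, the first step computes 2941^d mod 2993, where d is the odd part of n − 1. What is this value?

n − 1 = 2992 = 2^4 · 187, so s = 4 and d = 187.
2941^187 mod 2993 = 2864.

2864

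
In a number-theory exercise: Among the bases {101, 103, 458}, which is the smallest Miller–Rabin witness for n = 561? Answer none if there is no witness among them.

none

n − 1 = 560 = 2^4 · 35, so s = 4 and d = 35.
Base 101: x_0 = 101^35 mod 561 = 560. x_0 = 560 ≡ −1, so 101 is not a witness.
Base 103: x_0 = 103^35 mod 561 = 1. x_0 = 1, so 103 is not a witness.
Base 458: x_0 = 458^35 mod 561 = 560. x_0 = 560 ≡ −1, so 458 is not a witness.
No listed base is a witness for 561.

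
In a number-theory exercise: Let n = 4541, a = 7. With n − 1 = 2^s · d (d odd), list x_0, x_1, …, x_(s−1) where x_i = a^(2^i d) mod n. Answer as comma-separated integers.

3902, 4172

n − 1 = 4540 = 2^2 · 1135, so s = 2 and d = 1135.
x_0 = 7^1135 mod 4541 = 3902.
x_1 = 3902^2 mod 4541 = 4172.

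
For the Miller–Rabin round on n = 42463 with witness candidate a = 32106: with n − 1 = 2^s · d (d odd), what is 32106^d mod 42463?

n − 1 = 42462 = 2^1 · 21231, so s = 1 and d = 21231.
32106^21231 mod 42463 = 42462.

42462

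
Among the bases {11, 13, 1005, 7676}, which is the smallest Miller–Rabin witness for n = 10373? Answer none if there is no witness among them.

11

n − 1 = 10372 = 2^2 · 2593, so s = 2 and d = 2593.
Base 11: x_0 = 11^2593 mod 10373 = 2453. x_0 is neither 1 nor 10372, so continue squaring. x_1 = 2453^2 mod 10373 = 869. Reached i = s−1 = 1 without hitting −1: 11 is a Miller–Rabin witness and 10373 is composite.
Base 13: x_0 = 13^2593 mod 10373 = 9501. x_0 is neither 1 nor 10372, so continue squaring. x_1 = 9501^2 mod 10373 = 3155. Reached i = s−1 = 1 without hitting −1: 13 is a Miller–Rabin witness and 10373 is composite.
Base 1005: x_0 = 1005^2593 mod 10373 = 702. x_0 is neither 1 nor 10372, so continue squaring. x_1 = 702^2 mod 10373 = 5273. Reached i = s−1 = 1 without hitting −1: 1005 is a Miller–Rabin witness and 10373 is composite.
Base 7676: x_0 = 7676^2593 mod 10373 = 3248. x_0 is neither 1 nor 10372, so continue squaring. x_1 = 3248^2 mod 10373 = 163. Reached i = s−1 = 1 without hitting −1: 7676 is a Miller–Rabin witness and 10373 is composite.
The smallest witness among the given bases is 11.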